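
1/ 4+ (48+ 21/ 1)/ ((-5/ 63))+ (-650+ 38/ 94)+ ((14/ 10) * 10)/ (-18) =-12855169/ 8460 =-1519.52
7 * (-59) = -413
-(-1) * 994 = 994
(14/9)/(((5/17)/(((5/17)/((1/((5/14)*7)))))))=35/9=3.89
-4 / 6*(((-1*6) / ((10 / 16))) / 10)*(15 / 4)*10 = 24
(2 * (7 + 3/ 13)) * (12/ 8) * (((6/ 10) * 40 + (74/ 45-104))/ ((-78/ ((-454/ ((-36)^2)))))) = -18809447/ 2464020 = -7.63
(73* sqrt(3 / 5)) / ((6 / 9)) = 219* sqrt(15) / 10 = 84.82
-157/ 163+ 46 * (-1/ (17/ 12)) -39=-200714/ 2771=-72.43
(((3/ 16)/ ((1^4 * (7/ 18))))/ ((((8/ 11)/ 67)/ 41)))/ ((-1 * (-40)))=815859/ 17920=45.53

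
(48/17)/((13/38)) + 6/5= 10446/1105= 9.45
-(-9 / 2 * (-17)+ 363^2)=-263691 / 2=-131845.50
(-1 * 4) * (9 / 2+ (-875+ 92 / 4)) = 3390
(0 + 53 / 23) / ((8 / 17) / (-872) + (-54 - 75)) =-0.02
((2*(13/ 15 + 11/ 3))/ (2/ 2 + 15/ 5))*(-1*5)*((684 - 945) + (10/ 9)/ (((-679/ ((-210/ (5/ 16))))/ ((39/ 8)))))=843098/ 291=2897.24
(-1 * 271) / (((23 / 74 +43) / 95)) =-381026 / 641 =-594.42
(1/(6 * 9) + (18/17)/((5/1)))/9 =1057/41310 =0.03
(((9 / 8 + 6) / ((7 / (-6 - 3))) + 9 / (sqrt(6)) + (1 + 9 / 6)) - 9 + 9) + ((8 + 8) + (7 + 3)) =3*sqrt(6) / 2 + 1083 / 56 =23.01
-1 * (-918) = 918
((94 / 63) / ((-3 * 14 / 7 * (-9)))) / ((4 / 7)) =47 / 972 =0.05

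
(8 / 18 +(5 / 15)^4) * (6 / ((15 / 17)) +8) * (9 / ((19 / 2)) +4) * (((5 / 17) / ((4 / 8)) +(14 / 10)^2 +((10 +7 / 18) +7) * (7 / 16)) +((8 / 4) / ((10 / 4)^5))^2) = 31244818498442113 / 91979296875000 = 339.69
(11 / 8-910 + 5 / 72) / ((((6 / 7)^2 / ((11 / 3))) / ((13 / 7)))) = -8420.96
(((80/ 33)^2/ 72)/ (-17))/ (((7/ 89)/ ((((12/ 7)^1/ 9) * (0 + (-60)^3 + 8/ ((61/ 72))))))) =416928972800/ 166006071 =2511.53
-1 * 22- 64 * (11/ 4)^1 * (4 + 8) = -2134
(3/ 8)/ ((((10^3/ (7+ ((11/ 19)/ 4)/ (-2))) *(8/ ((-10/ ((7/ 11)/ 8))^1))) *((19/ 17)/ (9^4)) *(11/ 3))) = -1057036149/ 16172800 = -65.36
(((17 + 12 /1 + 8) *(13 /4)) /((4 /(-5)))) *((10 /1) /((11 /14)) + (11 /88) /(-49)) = -131959945 /68992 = -1912.68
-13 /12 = -1.08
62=62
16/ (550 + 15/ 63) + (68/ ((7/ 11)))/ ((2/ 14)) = 8643476/ 11555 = 748.03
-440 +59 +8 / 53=-20185 / 53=-380.85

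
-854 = -854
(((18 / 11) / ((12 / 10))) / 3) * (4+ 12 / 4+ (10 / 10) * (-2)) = 25 / 11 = 2.27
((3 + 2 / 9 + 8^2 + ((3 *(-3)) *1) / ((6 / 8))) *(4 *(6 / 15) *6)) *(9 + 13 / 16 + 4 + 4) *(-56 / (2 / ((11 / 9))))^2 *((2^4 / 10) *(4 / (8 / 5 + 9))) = 28665624064 / 4293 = 6677294.21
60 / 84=5 / 7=0.71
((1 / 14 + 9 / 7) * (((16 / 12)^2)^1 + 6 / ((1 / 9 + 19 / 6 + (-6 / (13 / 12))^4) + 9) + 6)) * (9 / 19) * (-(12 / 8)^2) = -154487963349 / 13721158892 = -11.26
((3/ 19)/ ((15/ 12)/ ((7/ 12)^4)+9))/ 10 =2401/ 3010170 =0.00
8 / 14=4 / 7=0.57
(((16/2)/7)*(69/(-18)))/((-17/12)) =368/119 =3.09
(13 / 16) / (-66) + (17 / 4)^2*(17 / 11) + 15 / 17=516745 / 17952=28.78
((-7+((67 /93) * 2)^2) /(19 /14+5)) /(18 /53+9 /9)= -31599554 /54653031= -0.58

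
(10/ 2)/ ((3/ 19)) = 95/ 3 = 31.67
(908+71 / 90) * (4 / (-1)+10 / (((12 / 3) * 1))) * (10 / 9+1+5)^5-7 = -21955610581841 / 885735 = -24788012.87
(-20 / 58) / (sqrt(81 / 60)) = -0.30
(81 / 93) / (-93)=-9 / 961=-0.01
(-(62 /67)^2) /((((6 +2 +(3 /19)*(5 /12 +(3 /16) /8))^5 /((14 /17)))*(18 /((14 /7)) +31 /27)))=-61810610935159075110912 /30434587582193625396728515625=-0.00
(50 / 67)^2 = 2500 / 4489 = 0.56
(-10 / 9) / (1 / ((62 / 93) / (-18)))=10 / 243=0.04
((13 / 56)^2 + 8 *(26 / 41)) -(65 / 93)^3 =494935624469 / 103421005632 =4.79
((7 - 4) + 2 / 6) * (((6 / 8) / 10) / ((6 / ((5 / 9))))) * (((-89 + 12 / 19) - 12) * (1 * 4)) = -9535 / 1026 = -9.29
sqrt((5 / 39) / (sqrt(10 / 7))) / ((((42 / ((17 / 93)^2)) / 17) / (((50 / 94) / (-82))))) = -122825 * 2^(3 / 4) * 35^(1 / 4) * sqrt(39) / 109199713896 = -0.00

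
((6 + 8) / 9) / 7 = 2 / 9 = 0.22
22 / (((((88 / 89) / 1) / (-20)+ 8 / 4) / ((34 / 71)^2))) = 2829310 / 1093897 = 2.59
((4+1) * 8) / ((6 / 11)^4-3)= -585640 / 42627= -13.74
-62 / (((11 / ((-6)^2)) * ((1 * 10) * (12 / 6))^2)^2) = -2511 / 605000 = -0.00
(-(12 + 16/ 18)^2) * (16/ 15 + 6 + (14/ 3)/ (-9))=-1087.80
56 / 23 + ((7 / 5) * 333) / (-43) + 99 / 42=-418837 / 69230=-6.05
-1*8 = -8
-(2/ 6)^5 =-1/ 243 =-0.00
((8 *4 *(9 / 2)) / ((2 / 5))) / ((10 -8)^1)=180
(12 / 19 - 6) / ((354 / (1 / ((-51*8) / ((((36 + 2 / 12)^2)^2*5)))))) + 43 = 12586175717 / 34867584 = 360.97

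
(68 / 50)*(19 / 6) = 323 / 75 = 4.31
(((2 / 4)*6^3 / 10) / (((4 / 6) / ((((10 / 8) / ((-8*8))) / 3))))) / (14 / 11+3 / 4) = -297 / 5696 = -0.05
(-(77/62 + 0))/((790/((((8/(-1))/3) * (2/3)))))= 308/110205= 0.00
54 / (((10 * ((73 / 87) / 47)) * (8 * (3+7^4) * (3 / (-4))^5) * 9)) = -43616 / 5922855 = -0.01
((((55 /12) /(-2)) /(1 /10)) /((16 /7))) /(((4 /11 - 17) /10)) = 105875 /17568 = 6.03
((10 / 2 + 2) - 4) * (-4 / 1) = -12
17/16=1.06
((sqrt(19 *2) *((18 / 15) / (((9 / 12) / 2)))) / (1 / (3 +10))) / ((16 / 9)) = 117 *sqrt(38) / 5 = 144.25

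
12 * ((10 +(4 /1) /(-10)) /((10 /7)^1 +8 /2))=2016 /95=21.22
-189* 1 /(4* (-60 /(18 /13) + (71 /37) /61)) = 1279719 /1172788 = 1.09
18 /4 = 9 /2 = 4.50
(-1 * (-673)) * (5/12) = 3365/12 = 280.42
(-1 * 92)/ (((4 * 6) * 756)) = -23/ 4536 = -0.01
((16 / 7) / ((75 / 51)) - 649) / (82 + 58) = -113303 / 24500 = -4.62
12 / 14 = 6 / 7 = 0.86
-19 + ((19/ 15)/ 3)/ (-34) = -29089/ 1530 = -19.01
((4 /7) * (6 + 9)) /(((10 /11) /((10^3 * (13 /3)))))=286000 /7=40857.14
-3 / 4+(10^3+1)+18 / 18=4005 / 4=1001.25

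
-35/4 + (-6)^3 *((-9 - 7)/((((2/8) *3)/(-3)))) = -55331/4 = -13832.75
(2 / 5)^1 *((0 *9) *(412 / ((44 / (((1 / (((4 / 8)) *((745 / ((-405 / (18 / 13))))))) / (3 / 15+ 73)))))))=0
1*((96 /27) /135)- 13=-15763 /1215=-12.97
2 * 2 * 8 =32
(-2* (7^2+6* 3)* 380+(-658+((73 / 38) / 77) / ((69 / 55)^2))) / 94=-65319700153 / 119044044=-548.70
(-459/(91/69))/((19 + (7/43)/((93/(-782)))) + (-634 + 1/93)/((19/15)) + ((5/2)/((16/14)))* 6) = 19251154008/25984475881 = 0.74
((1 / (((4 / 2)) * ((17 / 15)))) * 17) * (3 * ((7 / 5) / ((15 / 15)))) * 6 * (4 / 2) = 378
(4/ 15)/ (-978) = -2/ 7335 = -0.00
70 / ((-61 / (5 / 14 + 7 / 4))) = -2.42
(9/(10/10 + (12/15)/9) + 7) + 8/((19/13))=19308/931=20.74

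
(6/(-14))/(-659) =3/4613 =0.00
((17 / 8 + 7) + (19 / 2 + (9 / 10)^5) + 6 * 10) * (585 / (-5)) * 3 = -2780463699 / 100000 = -27804.64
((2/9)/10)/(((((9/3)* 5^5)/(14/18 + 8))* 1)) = 79/3796875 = 0.00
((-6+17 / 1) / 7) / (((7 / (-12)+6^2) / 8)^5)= 0.00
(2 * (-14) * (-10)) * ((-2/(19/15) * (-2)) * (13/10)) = 21840/19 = 1149.47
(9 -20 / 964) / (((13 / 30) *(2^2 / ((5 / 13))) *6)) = 13525 / 40729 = 0.33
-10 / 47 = -0.21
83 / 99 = 0.84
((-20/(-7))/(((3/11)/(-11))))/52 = -605/273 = -2.22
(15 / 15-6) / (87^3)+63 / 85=0.74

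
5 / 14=0.36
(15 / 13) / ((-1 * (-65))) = 3 / 169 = 0.02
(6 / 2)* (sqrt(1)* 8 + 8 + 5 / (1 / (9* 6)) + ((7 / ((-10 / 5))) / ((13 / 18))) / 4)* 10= 222135 / 26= 8543.65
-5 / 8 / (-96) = 5 / 768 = 0.01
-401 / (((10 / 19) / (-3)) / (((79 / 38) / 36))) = 132.00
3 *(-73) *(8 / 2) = -876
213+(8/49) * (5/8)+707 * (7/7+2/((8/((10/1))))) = 2687.60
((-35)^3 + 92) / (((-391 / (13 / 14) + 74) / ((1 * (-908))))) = -111926.09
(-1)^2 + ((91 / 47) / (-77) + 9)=5157 / 517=9.97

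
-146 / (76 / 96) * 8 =-28032 / 19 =-1475.37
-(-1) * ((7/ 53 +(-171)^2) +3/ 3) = 1549833/ 53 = 29242.13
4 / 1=4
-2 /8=-0.25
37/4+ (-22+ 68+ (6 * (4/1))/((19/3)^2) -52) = 5557/1444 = 3.85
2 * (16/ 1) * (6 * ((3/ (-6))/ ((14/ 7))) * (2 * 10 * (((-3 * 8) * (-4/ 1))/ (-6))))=15360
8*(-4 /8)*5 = -20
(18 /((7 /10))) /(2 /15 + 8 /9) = 25.16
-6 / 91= -0.07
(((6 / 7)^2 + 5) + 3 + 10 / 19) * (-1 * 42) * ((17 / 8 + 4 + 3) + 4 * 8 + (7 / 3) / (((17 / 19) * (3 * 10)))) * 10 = -51776547 / 323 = -160298.91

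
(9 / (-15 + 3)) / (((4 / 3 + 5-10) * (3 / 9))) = 0.61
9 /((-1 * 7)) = -9 /7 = -1.29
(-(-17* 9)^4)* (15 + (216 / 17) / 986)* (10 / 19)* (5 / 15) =-795255463890 / 551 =-1443294852.79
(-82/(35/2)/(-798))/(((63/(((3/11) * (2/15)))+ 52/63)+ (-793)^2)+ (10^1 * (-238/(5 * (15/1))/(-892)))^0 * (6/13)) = 6396/686874912325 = 0.00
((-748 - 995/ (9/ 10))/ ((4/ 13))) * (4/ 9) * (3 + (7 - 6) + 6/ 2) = -1518062/ 81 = -18741.51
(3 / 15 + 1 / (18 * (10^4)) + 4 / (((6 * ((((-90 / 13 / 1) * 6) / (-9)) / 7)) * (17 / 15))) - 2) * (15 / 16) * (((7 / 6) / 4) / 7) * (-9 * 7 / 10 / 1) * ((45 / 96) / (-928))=-58337643 / 516947968000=-0.00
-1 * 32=-32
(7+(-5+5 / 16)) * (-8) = -37 / 2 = -18.50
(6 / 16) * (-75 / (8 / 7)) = -1575 / 64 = -24.61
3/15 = 1/5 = 0.20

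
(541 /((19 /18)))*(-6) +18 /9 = -58390 /19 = -3073.16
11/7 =1.57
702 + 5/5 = 703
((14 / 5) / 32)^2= 0.01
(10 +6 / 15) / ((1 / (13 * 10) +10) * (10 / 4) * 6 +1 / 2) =0.07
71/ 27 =2.63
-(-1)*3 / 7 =3 / 7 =0.43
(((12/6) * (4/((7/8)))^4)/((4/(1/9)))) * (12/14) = 1048576/50421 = 20.80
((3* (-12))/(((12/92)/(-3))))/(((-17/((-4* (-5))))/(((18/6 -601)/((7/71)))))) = 5908441.01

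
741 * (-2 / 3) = -494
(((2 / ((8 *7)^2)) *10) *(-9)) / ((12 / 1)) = -15 / 3136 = -0.00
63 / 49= 9 / 7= 1.29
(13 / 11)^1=13 / 11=1.18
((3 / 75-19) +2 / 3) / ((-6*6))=343 / 675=0.51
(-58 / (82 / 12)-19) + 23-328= -13632 / 41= -332.49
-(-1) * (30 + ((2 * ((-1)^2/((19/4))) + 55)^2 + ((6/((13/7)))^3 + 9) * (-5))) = 2290427778/793117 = 2887.88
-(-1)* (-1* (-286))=286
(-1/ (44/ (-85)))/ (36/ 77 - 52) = -595/ 15872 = -0.04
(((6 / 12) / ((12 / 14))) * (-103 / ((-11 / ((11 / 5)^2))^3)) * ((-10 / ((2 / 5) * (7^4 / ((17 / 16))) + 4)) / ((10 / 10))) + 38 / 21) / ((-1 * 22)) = -3551471531 / 44566830000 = -0.08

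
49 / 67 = 0.73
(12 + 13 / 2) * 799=29563 / 2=14781.50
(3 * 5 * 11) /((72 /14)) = 385 /12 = 32.08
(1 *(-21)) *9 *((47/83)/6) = -2961/166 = -17.84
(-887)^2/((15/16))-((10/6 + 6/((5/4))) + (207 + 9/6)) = 8390053/10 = 839005.30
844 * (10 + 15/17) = 156140/17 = 9184.71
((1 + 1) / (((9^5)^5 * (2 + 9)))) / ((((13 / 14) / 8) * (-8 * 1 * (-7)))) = 4 / 102659412239934920194145607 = 0.00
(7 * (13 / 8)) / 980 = 0.01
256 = 256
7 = 7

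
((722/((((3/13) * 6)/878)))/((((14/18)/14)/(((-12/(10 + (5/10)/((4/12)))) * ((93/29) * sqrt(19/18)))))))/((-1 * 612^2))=63867037 * sqrt(38)/5204601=75.65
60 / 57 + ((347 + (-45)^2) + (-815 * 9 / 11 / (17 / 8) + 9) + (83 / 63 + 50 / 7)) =464850068 / 223839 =2076.72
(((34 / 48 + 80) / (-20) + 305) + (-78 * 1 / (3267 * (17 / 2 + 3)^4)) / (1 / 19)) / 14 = 21.50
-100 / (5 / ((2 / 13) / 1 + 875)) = -17503.08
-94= -94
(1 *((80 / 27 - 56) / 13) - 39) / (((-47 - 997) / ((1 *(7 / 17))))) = 0.02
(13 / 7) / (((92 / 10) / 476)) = 2210 / 23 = 96.09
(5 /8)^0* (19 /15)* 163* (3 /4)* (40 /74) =3097 /37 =83.70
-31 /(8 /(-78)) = 1209 /4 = 302.25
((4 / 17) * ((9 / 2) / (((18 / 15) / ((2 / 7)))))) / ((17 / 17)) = 30 / 119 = 0.25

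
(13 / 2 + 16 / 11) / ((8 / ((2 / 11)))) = 175 / 968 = 0.18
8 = 8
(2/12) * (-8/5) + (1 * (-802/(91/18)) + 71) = -119989/1365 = -87.90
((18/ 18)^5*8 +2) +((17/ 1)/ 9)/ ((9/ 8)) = 946/ 81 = 11.68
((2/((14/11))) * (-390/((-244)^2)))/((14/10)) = -10725/1458632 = -0.01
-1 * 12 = -12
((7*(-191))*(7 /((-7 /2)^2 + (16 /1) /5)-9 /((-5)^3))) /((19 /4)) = -108462788 /733875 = -147.79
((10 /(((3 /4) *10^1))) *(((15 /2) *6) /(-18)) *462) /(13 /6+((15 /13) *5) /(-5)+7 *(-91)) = 120120 /49607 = 2.42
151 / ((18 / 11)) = 1661 / 18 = 92.28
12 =12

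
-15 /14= -1.07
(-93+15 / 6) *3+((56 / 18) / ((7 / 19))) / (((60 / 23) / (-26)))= -96029 / 270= -355.66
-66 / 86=-0.77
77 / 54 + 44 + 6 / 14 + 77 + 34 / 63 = 46643 / 378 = 123.39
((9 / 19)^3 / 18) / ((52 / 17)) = 0.00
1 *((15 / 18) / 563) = 5 / 3378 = 0.00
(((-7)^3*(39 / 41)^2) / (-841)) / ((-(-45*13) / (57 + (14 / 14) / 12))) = 0.04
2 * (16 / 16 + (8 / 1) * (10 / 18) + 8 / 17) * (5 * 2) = 18100 / 153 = 118.30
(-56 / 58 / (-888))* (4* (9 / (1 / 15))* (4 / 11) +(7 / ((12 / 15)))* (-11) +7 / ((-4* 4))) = 122801 / 1133088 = 0.11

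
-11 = -11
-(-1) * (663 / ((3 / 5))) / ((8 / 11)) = 12155 / 8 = 1519.38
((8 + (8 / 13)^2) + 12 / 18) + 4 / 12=1585 / 169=9.38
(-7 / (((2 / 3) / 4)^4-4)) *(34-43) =-81648 / 5183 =-15.75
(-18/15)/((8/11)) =-33/20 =-1.65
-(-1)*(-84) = -84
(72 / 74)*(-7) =-252 / 37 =-6.81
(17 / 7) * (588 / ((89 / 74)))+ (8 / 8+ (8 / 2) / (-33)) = 3489757 / 2937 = 1188.20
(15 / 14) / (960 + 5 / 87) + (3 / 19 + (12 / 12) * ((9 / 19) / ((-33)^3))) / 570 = 281760569 / 202270374306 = 0.00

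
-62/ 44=-31/ 22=-1.41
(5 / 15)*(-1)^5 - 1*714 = -2143 / 3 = -714.33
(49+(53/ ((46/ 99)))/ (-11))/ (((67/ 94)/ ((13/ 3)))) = 1085747/ 4623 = 234.86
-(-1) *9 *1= 9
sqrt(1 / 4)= 1 / 2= 0.50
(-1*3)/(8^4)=-3/4096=-0.00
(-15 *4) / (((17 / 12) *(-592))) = 45 / 629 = 0.07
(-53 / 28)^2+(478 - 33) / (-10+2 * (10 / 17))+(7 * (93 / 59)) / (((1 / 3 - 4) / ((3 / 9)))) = -47.85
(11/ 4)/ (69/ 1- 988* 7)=-11/ 27388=-0.00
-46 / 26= -1.77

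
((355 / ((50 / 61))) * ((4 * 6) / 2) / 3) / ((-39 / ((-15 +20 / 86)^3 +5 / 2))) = 443232993833 / 3100773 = 142942.74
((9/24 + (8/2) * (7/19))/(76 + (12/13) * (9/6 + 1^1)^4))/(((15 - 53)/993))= -3627429/8414188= -0.43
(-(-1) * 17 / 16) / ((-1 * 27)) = -17 / 432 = -0.04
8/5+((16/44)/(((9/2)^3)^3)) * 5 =34093054232/21308126895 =1.60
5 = 5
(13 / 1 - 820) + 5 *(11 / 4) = -3173 / 4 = -793.25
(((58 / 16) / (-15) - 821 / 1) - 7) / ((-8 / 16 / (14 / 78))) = 695723 / 2340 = 297.32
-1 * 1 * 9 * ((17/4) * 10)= -765/2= -382.50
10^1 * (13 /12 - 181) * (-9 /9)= 10795 /6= 1799.17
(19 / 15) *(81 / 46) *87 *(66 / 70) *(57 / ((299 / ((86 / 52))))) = 3609889173 / 62580700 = 57.68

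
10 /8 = 5 /4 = 1.25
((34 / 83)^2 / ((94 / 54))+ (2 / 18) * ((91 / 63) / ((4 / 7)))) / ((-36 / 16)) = -39576941 / 236037807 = -0.17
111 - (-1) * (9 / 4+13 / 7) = 3223 / 28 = 115.11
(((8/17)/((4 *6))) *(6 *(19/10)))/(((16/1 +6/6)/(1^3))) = 19/1445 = 0.01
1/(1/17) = 17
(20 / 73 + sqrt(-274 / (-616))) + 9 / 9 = sqrt(10549) / 154 + 93 / 73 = 1.94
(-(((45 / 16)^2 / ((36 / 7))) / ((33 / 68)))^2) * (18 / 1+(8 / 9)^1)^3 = -5435390078125 / 80289792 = -67697.15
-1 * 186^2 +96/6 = -34580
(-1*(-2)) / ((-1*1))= -2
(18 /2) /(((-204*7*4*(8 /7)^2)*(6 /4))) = -7 /8704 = -0.00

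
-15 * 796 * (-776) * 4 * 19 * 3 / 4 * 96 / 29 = 1748292678.62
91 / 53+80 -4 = 4119 / 53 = 77.72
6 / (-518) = -3 / 259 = -0.01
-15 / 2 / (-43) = 15 / 86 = 0.17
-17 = -17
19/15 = 1.27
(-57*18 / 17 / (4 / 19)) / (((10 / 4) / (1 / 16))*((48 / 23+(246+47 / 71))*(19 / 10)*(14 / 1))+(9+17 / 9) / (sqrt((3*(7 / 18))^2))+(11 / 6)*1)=-47750553 / 44086693283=-0.00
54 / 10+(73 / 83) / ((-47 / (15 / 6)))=208829 / 39010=5.35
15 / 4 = 3.75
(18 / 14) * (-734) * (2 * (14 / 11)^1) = -26424 / 11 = -2402.18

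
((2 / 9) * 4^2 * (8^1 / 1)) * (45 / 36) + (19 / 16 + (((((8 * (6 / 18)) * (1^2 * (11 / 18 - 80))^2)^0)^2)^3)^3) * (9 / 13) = 69395 / 1872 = 37.07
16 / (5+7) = 4 / 3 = 1.33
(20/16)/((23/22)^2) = 605/529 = 1.14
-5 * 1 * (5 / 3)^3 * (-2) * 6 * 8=20000 / 9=2222.22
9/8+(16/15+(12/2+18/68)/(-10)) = 3193/2040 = 1.57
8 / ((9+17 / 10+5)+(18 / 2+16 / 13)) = 1040 / 3371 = 0.31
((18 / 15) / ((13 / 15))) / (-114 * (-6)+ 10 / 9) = 81 / 40079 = 0.00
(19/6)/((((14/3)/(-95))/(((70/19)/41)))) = -475/82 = -5.79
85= 85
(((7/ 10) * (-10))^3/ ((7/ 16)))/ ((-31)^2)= -784/ 961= -0.82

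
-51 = -51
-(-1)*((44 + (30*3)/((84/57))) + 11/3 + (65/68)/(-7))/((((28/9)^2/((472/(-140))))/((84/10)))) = -741141657/2332400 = -317.76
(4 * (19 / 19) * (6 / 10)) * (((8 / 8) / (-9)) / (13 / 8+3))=-32 / 555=-0.06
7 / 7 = 1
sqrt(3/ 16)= 0.43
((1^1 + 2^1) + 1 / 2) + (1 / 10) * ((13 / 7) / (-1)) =116 / 35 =3.31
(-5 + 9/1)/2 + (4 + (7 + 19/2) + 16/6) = 151/6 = 25.17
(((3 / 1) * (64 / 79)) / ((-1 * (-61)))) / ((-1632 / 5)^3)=-125 / 109097842176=-0.00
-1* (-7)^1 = 7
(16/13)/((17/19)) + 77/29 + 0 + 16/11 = 386707/70499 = 5.49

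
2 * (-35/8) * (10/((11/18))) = -1575/11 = -143.18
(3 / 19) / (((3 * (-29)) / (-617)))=617 / 551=1.12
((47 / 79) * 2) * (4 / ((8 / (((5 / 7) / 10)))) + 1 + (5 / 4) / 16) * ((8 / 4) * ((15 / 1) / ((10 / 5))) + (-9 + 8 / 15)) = 164171 / 18960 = 8.66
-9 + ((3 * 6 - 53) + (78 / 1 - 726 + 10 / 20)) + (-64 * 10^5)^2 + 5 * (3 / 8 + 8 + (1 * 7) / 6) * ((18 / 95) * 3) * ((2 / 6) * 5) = 3112959999950881 / 76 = 40959999999353.70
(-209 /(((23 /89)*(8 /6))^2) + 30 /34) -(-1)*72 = -242802921 /143888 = -1687.44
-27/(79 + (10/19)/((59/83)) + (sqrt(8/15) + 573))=-166102723305/4015623113066 + 33929307 * sqrt(30)/4015623113066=-0.04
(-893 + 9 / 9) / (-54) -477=-12433 / 27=-460.48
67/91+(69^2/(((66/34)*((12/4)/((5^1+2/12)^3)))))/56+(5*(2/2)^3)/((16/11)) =3490055495/1729728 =2017.69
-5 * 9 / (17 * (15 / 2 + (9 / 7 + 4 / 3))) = -378 / 1445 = -0.26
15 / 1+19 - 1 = 33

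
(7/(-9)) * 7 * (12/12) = -49/9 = -5.44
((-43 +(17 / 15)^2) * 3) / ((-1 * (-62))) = -4693 / 2325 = -2.02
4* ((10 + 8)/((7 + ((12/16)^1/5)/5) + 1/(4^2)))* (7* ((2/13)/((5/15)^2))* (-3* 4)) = -43545600/36881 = -1180.71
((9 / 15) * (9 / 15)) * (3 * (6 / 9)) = 18 / 25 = 0.72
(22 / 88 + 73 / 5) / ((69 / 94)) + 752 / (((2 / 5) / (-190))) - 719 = -82316717 / 230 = -357898.77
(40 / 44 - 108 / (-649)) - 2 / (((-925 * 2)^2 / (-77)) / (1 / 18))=21500194973 / 19990822500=1.08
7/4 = 1.75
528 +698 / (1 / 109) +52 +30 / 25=383316 / 5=76663.20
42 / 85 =0.49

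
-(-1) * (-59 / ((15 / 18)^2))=-2124 / 25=-84.96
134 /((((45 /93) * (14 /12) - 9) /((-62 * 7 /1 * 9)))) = 32451048 /523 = 62047.89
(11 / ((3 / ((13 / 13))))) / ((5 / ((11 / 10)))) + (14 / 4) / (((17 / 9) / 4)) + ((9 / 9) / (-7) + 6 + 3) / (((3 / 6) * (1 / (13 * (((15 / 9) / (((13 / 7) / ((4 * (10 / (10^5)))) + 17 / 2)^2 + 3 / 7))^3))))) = 115055655690656922212611157355637 / 13999709978106367878913972724550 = 8.22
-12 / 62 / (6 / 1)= -1 / 31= -0.03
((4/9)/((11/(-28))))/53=-112/5247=-0.02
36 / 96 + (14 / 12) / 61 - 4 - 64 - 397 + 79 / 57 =-4294975 / 9272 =-463.22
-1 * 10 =-10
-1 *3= -3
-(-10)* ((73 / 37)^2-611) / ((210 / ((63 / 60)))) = -83113 / 2738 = -30.36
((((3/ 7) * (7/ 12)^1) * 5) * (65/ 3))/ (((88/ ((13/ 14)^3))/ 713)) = 509099825/ 2897664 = 175.69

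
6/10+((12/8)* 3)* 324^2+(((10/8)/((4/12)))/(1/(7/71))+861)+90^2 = 683522637/1420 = 481353.97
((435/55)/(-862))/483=-29/1526602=-0.00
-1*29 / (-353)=29 / 353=0.08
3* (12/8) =9/2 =4.50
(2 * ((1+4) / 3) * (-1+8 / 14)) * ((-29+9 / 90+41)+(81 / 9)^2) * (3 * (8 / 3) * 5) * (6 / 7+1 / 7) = -5320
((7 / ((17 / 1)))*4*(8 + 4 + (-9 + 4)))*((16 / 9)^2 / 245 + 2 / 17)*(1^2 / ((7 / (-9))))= -176168 / 91035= -1.94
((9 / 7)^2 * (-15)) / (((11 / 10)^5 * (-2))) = 60750000 / 7891499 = 7.70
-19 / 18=-1.06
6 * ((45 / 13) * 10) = 2700 / 13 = 207.69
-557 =-557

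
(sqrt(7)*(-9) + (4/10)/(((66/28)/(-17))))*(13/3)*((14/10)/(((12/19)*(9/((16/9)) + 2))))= -6916*sqrt(7)/565 - 3292016/839025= -36.31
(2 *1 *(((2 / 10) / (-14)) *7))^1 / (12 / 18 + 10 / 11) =-33 / 260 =-0.13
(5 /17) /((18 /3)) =5 /102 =0.05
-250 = -250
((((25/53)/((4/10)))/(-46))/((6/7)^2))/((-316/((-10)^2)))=153125/13867344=0.01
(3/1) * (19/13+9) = 408/13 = 31.38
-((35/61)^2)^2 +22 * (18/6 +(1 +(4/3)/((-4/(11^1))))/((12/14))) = -318114127/124612569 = -2.55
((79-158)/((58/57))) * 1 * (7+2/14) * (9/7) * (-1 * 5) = 5065875/1421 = 3565.01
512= 512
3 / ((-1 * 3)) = -1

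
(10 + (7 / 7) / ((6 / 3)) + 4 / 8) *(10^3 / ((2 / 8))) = 44000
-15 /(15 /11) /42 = -0.26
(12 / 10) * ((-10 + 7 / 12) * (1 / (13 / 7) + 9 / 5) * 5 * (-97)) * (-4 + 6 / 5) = -11662504 / 325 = -35884.63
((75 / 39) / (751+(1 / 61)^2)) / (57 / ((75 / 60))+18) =465125 / 11552347248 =0.00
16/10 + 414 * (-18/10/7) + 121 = 113/7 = 16.14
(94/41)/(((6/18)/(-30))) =-8460/41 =-206.34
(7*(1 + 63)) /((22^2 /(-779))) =-87248 /121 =-721.06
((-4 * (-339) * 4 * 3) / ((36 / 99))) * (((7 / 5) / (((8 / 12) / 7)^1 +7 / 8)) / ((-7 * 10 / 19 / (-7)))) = 499924656 / 4075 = 122680.90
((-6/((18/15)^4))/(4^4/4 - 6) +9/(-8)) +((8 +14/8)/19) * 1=-157513/238032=-0.66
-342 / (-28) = 171 / 14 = 12.21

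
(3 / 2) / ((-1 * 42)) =-0.04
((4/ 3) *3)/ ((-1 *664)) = -1/ 166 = -0.01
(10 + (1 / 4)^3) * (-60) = -9615 / 16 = -600.94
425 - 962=-537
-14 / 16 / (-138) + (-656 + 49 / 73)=-52813745 / 80592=-655.32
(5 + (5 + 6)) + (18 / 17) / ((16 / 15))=2311 / 136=16.99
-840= -840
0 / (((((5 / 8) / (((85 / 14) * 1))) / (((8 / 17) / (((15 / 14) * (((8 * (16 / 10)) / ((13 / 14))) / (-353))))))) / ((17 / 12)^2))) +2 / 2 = 1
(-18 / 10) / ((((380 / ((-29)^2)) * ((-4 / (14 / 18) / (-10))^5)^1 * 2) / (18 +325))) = -606024705125 / 31912704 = -18990.08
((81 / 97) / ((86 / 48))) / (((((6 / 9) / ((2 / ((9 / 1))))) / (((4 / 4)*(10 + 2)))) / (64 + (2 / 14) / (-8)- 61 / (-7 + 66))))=202157532 / 1722623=117.35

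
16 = 16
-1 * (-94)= 94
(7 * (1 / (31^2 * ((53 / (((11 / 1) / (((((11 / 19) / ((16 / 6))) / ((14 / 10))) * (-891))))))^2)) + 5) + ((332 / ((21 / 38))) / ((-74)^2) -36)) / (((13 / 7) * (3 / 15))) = -4113835524993509849 / 1716286747955107185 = -2.40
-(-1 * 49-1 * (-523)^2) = 273578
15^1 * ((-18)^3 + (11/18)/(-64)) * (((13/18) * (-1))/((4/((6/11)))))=436700875/50688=8615.47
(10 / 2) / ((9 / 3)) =5 / 3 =1.67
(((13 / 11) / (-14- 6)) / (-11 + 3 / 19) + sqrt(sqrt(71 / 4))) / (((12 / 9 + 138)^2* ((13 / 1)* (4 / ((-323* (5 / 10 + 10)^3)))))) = -1416933* sqrt(2)* 71^(1 / 4) / 7651072- 1416933 / 701916160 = -0.76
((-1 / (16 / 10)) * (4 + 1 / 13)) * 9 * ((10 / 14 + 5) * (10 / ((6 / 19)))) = -4149.73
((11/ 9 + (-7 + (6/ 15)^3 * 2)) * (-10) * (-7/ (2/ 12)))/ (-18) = 88984/ 675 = 131.83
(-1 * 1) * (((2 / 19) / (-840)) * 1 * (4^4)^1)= 64 / 1995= 0.03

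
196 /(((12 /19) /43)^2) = 32706961 /36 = 908526.69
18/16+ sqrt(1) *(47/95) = 1231/760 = 1.62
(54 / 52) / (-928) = -27 / 24128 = -0.00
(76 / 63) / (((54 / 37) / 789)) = 369778 / 567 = 652.17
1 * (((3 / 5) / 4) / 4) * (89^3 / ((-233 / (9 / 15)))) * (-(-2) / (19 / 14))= -44413047 / 442700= -100.32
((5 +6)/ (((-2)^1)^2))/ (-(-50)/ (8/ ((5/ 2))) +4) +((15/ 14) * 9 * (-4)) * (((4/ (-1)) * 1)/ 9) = 18994/ 1099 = 17.28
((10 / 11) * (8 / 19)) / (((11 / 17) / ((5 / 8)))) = 850 / 2299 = 0.37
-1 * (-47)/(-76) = -47/76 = -0.62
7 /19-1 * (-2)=45 /19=2.37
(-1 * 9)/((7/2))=-18/7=-2.57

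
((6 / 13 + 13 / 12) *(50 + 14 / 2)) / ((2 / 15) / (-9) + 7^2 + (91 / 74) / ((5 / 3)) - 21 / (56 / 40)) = 1203795 / 474682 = 2.54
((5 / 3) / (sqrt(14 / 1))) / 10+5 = sqrt(14) / 84+5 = 5.04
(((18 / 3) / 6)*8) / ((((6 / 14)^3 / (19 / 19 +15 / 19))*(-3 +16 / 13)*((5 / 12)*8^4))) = -75803 / 1258560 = -0.06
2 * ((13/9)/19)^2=338/29241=0.01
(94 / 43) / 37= 0.06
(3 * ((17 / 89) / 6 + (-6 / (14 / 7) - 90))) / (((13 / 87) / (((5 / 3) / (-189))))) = 7198525 / 437346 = 16.46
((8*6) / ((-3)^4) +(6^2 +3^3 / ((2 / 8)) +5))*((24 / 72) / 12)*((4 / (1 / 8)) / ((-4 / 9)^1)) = -8078 / 27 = -299.19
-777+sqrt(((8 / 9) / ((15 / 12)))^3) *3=-777+128 *sqrt(10) / 225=-775.20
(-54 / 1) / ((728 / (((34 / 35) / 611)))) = -459 / 3892070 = -0.00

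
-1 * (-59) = 59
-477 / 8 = -59.62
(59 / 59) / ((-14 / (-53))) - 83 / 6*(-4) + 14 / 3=893 / 14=63.79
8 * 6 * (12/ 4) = 144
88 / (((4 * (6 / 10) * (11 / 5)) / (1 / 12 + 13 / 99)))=2125 / 594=3.58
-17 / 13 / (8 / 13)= -17 / 8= -2.12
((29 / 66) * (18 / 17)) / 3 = 29 / 187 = 0.16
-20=-20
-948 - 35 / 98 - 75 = -14327 / 14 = -1023.36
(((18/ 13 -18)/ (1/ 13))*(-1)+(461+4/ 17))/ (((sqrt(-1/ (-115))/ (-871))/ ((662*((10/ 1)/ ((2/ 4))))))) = -132768376520*sqrt(115)/ 17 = -83751895241.31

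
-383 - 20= -403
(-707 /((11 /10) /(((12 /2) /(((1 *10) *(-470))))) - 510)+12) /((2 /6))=154503 /4115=37.55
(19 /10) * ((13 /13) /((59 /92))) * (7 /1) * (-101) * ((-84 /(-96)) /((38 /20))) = -113827 /118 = -964.64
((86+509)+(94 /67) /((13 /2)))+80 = 588113 /871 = 675.22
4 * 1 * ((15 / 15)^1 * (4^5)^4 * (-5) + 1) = -21990232555516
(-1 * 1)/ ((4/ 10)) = -5/ 2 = -2.50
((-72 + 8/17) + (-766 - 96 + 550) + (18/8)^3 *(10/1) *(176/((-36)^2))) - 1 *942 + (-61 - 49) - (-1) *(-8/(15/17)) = -11661679/8160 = -1429.13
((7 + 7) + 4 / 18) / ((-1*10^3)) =-16 / 1125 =-0.01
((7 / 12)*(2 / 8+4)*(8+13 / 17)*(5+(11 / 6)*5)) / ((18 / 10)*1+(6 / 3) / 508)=56295925 / 329904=170.64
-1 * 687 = -687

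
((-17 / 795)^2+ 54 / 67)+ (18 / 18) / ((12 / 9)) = 263631877 / 169382700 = 1.56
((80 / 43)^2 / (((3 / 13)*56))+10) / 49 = 398690 / 1902621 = 0.21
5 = 5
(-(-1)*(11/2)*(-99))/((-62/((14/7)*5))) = 5445/62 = 87.82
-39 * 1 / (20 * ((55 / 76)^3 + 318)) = -4280016 / 698803715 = -0.01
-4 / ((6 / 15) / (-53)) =530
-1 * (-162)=162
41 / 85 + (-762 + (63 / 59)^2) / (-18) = 42.75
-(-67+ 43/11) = 694/11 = 63.09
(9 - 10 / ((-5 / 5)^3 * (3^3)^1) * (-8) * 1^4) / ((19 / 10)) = 1630 / 513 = 3.18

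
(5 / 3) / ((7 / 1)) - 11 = -226 / 21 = -10.76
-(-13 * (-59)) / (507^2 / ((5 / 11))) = -295 / 217503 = -0.00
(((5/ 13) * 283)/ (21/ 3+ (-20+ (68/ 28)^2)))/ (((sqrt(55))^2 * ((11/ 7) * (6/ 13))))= -0.38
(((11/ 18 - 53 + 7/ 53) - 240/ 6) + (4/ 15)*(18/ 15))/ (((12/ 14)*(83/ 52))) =-199535063/ 2969325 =-67.20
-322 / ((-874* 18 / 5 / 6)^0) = -322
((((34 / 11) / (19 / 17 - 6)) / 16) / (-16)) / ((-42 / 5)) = -1445 / 4908288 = -0.00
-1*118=-118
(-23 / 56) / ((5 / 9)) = -207 / 280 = -0.74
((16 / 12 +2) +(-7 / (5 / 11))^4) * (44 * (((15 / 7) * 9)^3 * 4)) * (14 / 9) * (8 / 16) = 13531629217392 / 245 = 55231139662.82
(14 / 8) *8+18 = 32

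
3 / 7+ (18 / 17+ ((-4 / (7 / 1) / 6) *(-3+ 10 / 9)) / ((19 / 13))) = 14045 / 8721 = 1.61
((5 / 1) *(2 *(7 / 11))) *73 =5110 / 11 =464.55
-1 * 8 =-8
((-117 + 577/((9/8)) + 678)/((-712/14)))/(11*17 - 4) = -67655/586332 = -0.12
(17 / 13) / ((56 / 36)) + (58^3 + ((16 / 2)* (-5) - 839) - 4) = 35349831 / 182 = 194229.84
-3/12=-1/4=-0.25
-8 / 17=-0.47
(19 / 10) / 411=19 / 4110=0.00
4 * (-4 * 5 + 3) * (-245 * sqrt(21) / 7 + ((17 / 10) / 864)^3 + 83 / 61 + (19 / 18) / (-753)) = -228188791063366031 / 2468793655296000 + 2380 * sqrt(21) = 10814.10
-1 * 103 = -103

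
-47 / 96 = -0.49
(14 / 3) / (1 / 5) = 70 / 3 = 23.33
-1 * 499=-499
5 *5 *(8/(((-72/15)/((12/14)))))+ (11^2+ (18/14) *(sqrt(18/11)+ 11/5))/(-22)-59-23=-4317/35-27 *sqrt(22)/1694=-123.42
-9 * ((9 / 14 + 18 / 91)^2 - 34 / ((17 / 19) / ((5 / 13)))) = 4146399 / 33124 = 125.18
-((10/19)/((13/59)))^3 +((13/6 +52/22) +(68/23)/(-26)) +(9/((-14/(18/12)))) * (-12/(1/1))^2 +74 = -11860434739427/160125563598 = -74.07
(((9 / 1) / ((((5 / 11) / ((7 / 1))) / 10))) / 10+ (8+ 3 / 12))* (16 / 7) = 11748 / 35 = 335.66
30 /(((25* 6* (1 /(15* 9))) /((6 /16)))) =81 /8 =10.12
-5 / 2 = -2.50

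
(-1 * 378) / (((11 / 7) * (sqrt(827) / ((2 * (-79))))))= 418068 * sqrt(827) / 9097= 1321.60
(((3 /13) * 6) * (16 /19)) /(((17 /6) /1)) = 1728 /4199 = 0.41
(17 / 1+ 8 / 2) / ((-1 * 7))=-3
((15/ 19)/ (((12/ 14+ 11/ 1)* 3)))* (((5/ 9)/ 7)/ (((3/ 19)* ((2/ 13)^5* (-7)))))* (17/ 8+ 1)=-232058125/ 4015872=-57.79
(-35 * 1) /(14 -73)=35 /59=0.59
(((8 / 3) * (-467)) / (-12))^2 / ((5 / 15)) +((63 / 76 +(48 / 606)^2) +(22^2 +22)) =686925974197 / 20932452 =32816.32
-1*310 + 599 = 289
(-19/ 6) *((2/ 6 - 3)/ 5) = 76/ 45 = 1.69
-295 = -295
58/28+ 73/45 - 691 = -433003/630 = -687.31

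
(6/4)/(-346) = -3/692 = -0.00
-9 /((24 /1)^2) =-1 /64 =-0.02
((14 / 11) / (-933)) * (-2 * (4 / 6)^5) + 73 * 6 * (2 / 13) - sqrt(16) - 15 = 1568680409 / 32420817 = 48.38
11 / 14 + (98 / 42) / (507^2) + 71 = 775002833 / 10796058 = 71.79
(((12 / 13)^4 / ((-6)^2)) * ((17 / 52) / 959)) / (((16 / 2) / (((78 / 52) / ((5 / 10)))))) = 918 / 356069987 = 0.00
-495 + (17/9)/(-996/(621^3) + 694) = -27423054365139/55400414446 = -495.00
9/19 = 0.47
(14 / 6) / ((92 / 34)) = 119 / 138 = 0.86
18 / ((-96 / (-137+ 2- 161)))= 111 / 2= 55.50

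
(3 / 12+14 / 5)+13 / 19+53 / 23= 52777 / 8740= 6.04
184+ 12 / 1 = 196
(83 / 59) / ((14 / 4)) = 166 / 413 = 0.40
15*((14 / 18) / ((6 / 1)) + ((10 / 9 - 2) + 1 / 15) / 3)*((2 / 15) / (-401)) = 13 / 18045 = 0.00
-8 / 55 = -0.15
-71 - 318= -389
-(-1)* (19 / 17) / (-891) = -19 / 15147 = -0.00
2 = 2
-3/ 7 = -0.43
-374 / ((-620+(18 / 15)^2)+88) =4675 / 6632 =0.70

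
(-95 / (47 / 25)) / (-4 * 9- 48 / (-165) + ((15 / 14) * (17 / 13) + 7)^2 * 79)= -0.01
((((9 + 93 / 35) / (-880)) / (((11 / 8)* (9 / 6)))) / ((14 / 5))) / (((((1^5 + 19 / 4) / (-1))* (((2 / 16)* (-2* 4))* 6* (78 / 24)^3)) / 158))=-1375232 / 4493974485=-0.00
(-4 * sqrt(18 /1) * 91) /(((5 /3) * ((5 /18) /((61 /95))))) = -3597048 * sqrt(2) /2375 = -2141.89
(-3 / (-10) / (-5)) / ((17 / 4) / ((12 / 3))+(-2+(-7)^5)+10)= 0.00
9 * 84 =756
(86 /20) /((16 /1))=43 /160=0.27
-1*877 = -877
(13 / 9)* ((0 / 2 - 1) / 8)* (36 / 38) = -13 / 76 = -0.17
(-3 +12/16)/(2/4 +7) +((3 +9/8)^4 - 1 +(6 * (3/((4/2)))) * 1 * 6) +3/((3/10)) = 7213701/20480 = 352.23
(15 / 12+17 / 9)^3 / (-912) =-1442897 / 42550272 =-0.03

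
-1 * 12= -12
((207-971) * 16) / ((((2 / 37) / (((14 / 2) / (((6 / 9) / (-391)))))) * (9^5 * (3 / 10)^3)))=309478064000 / 531441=582337.58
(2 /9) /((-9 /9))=-2 /9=-0.22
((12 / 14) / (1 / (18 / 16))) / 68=27 / 1904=0.01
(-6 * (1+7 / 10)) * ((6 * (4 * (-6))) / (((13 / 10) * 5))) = 14688 / 65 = 225.97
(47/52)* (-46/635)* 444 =-239982/8255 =-29.07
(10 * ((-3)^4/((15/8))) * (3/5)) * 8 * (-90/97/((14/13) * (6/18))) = -3639168/679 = -5359.60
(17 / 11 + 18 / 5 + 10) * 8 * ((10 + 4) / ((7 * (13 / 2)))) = 26656 / 715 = 37.28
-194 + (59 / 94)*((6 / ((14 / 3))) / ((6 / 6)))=-127121 / 658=-193.19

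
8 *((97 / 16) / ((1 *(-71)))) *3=-291 / 142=-2.05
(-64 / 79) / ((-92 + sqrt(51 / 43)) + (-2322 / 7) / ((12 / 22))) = 196 * sqrt(2193) / 5099691661 + 5900804 / 5099691661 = 0.00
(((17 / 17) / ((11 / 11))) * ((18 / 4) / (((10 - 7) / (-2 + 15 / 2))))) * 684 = 5643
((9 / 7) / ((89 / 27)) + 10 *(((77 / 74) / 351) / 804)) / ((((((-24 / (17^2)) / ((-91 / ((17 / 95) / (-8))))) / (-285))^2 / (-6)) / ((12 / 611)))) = -8960363212557.94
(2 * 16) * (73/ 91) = 2336/ 91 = 25.67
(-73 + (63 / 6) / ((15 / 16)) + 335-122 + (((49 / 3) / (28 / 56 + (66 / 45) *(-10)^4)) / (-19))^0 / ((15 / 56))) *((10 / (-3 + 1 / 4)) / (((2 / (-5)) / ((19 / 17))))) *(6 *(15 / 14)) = 1892400 / 187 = 10119.79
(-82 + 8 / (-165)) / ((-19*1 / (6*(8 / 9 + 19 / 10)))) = 3398038 / 47025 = 72.26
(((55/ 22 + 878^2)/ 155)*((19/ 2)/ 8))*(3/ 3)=29293687/ 4960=5905.99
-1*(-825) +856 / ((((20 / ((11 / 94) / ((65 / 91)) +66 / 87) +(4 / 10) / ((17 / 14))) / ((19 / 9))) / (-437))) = -206139475465 / 5880761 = -35053.20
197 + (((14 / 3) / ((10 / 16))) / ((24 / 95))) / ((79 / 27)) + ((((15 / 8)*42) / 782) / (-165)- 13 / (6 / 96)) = -0.90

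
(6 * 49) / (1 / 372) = 109368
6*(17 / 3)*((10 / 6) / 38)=1.49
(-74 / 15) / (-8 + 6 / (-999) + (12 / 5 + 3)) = 8214 / 4339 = 1.89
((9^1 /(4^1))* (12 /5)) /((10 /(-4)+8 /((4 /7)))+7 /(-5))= 54 /101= 0.53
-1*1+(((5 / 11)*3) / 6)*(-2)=-16 / 11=-1.45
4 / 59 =0.07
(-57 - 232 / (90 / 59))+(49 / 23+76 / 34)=-3602104 / 17595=-204.72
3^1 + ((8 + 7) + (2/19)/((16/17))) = 2753/152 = 18.11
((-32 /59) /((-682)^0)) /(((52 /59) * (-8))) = 1 /13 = 0.08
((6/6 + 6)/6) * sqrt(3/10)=7 * sqrt(30)/60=0.64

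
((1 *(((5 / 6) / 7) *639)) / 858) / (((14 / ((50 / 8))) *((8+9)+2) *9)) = 8875 / 38342304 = 0.00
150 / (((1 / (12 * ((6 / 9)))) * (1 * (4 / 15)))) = 4500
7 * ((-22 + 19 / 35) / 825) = -0.18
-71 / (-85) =0.84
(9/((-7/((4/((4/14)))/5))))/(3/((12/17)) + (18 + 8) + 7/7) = -72/625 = -0.12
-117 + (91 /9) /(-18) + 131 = 2177 /162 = 13.44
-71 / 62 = -1.15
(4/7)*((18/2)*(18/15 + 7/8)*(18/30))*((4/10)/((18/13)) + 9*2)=204927/1750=117.10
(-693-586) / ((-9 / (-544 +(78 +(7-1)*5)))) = -557644 / 9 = -61960.44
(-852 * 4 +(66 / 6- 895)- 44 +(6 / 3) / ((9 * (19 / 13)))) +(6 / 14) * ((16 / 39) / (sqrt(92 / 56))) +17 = -738523 / 171 +16 * sqrt(322) / 2093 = -4318.71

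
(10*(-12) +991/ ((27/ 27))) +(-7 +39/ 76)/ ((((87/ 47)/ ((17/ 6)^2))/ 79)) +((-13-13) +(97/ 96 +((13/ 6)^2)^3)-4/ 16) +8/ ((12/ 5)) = -1269.91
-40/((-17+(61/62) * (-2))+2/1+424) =-620/6309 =-0.10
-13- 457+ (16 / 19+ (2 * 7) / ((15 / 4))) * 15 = -7626 / 19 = -401.37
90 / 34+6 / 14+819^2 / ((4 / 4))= 79820925 / 119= 670764.08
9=9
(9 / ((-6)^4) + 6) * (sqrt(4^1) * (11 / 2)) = 9515 / 144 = 66.08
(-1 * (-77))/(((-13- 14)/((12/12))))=-77/27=-2.85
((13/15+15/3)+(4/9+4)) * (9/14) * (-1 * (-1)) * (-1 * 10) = -464/7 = -66.29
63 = 63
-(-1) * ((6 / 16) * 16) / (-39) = -2 / 13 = -0.15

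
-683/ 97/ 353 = -683/ 34241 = -0.02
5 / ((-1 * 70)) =-1 / 14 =-0.07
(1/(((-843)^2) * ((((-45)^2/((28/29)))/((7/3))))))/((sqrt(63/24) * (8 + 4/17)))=34 * sqrt(42)/1877978813625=0.00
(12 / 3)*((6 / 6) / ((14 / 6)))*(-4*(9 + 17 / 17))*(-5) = 2400 / 7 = 342.86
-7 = -7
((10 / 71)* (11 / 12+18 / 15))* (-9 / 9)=-127 / 426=-0.30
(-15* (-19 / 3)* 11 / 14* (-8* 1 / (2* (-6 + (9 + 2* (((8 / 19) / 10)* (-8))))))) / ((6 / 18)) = -595650 / 1547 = -385.04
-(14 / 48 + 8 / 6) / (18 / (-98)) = 637 / 72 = 8.85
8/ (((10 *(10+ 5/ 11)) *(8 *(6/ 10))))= 11/ 690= 0.02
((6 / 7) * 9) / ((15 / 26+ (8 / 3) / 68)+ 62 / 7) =0.81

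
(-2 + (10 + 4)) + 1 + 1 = 14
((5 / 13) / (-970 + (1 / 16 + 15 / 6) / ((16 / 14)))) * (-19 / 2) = 6080 / 1610349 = 0.00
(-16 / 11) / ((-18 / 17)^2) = -1156 / 891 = -1.30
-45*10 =-450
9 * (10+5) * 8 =1080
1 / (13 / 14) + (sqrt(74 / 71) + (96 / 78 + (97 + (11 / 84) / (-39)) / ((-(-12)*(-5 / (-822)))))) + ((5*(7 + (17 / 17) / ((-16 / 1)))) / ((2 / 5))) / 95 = sqrt(5254) / 71 + 3316545857 / 2489760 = 1333.10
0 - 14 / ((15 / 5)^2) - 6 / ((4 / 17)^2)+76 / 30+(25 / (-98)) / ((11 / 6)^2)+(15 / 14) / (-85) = -3900171139 / 36285480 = -107.49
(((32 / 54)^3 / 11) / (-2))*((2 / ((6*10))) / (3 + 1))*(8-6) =-512 / 3247695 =-0.00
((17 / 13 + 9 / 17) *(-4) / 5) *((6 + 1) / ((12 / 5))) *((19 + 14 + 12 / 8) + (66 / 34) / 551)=-147.90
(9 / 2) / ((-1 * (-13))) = 9 / 26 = 0.35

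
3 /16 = 0.19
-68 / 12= -17 / 3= -5.67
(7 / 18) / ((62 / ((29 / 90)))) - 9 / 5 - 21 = -2289829 / 100440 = -22.80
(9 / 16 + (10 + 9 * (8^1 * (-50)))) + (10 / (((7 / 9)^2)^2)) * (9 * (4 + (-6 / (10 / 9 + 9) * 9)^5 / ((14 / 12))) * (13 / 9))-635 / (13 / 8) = -1325525.68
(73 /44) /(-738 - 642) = -73 /60720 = -0.00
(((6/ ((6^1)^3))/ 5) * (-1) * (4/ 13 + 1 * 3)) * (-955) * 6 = 8213/ 78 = 105.29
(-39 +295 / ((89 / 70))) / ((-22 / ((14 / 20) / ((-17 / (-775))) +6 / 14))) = -132226763 / 466004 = -283.75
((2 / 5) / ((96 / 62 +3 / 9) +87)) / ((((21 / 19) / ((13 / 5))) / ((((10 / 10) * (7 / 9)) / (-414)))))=-7657 / 384988950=-0.00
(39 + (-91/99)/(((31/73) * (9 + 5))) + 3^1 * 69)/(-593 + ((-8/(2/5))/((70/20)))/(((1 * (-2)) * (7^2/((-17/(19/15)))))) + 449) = -9834146483/5791497624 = -1.70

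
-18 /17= -1.06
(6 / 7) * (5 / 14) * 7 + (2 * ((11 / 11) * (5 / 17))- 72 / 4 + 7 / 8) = -13703 / 952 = -14.39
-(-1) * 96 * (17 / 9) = 544 / 3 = 181.33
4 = 4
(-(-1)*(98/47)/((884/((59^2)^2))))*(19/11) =11281263091/228514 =49367.93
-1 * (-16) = 16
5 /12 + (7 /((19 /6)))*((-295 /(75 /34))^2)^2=906800481374951 /1282500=707056905.56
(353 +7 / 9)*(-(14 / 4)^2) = -39004 / 9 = -4333.78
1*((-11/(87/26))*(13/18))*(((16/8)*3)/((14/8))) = -14872/1827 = -8.14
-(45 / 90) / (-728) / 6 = 0.00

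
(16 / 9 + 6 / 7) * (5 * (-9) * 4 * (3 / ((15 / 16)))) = -10624 / 7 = -1517.71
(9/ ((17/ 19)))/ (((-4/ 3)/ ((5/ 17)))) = -2565/ 1156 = -2.22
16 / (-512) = -1 / 32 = -0.03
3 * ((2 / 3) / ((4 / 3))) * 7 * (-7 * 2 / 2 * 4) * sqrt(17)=-294 * sqrt(17)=-1212.19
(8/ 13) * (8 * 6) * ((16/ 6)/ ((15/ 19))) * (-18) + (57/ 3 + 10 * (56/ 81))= -9319181/ 5265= -1770.02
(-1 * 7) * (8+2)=-70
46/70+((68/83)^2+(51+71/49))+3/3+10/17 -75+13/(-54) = -30794684503/1549404990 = -19.88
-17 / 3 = -5.67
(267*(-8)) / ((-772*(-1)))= -534 / 193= -2.77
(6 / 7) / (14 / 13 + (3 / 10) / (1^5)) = 780 / 1253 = 0.62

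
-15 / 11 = -1.36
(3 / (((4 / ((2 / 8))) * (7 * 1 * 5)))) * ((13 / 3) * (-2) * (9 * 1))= -117 / 280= -0.42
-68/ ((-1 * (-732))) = -17/ 183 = -0.09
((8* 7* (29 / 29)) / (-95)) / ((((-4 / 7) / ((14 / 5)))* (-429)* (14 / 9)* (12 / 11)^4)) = -65219 / 21340800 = -0.00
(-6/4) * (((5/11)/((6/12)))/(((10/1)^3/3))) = -9/2200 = -0.00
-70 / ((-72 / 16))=15.56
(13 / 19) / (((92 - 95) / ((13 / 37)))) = -169 / 2109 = -0.08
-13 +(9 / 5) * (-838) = -7607 / 5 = -1521.40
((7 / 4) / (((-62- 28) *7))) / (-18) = 1 / 6480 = 0.00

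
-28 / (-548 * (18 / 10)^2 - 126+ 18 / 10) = 700 / 47493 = 0.01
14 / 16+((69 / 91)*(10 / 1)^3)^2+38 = 38090575391 / 66248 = 574969.44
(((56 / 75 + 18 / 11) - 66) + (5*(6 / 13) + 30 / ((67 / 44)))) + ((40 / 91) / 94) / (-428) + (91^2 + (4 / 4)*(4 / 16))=833719815894157 / 101183982900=8239.64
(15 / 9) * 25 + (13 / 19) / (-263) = 624586 / 14991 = 41.66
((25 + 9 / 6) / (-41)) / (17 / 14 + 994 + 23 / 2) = -371 / 577854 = -0.00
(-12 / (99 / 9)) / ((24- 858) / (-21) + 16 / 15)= -630 / 23551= -0.03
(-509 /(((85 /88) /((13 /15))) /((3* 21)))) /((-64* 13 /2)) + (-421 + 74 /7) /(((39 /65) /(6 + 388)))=-9619207841 /35700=-269445.60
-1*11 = -11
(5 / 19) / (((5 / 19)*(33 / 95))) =95 / 33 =2.88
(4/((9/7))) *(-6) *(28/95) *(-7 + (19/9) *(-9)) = 40768/285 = 143.05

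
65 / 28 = 2.32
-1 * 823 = -823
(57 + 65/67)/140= 971/2345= 0.41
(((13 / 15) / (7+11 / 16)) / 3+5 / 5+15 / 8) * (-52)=-1676597 / 11070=-151.45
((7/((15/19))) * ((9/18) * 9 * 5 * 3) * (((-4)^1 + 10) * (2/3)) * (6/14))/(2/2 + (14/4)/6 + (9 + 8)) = 12312/223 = 55.21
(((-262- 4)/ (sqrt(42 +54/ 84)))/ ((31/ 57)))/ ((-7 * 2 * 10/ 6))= 1083 * sqrt(8358)/ 30845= 3.21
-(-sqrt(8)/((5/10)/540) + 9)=-9 + 2160 * sqrt(2)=3045.70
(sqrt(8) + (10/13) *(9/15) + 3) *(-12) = -540/13- 24 *sqrt(2) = -75.48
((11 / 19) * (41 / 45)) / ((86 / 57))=451 / 1290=0.35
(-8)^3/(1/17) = -8704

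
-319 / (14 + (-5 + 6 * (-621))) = 319 / 3717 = 0.09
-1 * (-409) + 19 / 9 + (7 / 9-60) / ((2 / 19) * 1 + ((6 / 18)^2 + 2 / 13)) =1860241 / 7407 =251.15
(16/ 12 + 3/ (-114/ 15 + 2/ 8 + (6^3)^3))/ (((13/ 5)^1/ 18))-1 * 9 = 201555573/ 873399683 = 0.23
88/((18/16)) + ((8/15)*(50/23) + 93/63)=117163/1449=80.86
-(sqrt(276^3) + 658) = -552*sqrt(69) - 658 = -5243.26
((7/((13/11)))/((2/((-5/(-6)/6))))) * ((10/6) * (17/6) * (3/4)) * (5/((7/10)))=116875/11232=10.41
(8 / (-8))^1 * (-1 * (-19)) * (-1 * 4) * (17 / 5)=1292 / 5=258.40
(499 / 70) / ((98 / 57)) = 4.15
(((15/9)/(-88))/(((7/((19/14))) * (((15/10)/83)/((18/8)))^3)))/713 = -488877885/49191296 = -9.94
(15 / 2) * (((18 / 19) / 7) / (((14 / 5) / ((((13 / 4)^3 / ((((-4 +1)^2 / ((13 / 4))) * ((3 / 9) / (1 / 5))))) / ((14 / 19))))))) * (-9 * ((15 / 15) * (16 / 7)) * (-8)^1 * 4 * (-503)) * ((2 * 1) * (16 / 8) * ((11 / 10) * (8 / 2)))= -51201076212 / 2401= -21324896.38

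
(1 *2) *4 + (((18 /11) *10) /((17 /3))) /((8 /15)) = 5017 /374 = 13.41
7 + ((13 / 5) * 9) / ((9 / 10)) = 33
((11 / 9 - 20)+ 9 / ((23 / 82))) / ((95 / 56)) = 1624 / 207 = 7.85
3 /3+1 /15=16 /15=1.07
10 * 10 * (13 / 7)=1300 / 7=185.71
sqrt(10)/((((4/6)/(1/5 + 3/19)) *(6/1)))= 17 *sqrt(10)/190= 0.28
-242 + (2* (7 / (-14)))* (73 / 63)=-15319 / 63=-243.16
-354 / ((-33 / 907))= 9729.64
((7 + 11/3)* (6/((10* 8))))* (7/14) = 2/5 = 0.40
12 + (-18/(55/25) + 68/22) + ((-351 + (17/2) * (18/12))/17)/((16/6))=-3305/5984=-0.55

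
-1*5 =-5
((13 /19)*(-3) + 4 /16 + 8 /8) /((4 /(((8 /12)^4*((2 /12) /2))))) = -61 /18468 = -0.00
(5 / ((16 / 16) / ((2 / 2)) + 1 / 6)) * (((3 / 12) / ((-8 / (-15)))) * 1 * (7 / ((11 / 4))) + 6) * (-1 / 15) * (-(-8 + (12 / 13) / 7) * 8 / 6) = -151076 / 7007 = -21.56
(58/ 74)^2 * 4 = 3364/ 1369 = 2.46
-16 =-16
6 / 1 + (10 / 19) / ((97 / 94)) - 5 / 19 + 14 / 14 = 13356 / 1843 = 7.25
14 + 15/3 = 19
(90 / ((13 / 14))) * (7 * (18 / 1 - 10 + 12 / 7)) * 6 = 514080 / 13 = 39544.62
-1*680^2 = -462400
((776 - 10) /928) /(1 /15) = 5745 /464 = 12.38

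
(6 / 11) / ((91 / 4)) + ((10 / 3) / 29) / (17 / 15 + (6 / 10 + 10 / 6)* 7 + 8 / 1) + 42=18300712 / 435435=42.03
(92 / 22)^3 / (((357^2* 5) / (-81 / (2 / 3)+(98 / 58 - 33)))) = -431344484 / 24597019755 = -0.02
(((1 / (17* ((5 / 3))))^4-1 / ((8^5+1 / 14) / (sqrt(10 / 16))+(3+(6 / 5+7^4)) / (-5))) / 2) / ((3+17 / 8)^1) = -0.00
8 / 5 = 1.60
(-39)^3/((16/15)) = -889785/16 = -55611.56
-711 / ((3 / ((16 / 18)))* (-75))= 632 / 225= 2.81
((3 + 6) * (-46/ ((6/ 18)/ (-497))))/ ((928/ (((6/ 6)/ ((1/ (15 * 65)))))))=300921075/ 464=648536.80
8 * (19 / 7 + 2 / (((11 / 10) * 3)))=6136 / 231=26.56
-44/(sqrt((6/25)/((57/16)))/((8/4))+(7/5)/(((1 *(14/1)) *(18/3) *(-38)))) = -4815360 *sqrt(38)/87551 -100320/87551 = -340.19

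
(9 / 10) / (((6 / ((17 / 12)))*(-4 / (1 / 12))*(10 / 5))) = -17 / 7680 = -0.00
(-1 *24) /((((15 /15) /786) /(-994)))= 18750816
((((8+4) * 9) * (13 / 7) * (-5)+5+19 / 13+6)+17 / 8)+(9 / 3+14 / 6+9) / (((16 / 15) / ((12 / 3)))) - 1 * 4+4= -680331 / 728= -934.52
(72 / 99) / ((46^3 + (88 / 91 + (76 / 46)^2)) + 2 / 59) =11360804 / 1520554201199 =0.00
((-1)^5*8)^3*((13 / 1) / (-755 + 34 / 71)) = 472576 / 53571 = 8.82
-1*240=-240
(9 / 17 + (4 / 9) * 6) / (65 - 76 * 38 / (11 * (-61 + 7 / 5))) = 267157 / 5801505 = 0.05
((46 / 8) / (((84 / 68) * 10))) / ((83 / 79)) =30889 / 69720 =0.44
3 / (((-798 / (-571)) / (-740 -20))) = -11420 / 7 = -1631.43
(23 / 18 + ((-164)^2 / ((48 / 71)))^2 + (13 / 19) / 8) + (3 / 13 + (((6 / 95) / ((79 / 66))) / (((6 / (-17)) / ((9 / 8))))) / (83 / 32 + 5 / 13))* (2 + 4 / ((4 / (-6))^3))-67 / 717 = 1097448407403041050937 / 693385088760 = 1582740132.71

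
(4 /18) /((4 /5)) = 5 /18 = 0.28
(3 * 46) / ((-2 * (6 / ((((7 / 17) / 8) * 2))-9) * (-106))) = 7 / 530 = 0.01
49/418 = 0.12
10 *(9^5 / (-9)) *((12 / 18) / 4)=-10935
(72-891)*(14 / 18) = -637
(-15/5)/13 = -3/13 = -0.23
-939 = -939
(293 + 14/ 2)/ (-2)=-150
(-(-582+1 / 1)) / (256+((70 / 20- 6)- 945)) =-0.84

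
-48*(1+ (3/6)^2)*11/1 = -660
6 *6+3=39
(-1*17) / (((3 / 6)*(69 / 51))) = -578 / 23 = -25.13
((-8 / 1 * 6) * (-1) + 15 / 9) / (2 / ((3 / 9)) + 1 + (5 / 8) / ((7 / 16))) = 1043 / 177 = 5.89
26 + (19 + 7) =52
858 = 858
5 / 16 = 0.31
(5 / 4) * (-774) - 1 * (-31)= -1873 / 2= -936.50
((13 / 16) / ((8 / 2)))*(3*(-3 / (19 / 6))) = -351 / 608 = -0.58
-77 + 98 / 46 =-1722 / 23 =-74.87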